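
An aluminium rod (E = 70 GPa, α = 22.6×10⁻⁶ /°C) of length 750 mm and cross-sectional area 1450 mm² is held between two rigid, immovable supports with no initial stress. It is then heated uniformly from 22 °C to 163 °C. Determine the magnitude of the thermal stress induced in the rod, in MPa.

σ ≈ 223 MPa (compressive)

The supports are rigid, so the total axial strain is zero. The restrained thermal strain is ε = αΔT = 22.6×10⁻⁶ × 141 = 3186.6×10⁻⁶.
σ = EαΔT = 70×10³ × 22.6×10⁻⁶ × 141 = 223.1 MPa (compressive; the rod is trying to expand).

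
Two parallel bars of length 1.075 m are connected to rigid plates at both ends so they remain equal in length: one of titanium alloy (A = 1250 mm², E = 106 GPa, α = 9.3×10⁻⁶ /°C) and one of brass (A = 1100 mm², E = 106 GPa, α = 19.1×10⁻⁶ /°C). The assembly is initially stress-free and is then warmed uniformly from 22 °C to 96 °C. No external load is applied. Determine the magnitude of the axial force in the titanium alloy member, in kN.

P ≈ 45 kN (tensile in the titanium alloy)

Both members must finish at the same length. With the larger α, the brass tends to over-expand; the plates restrain it, putting the brass in compression and the titanium alloy in tension. With no external load the two internal forces are equal and opposite, magnitude P.
Compatibility of the two members (thermal + elastic change equal): (α₁ − α₂)ΔT = P·[1/(A₁E₁) + 1/(A₂E₂)].
|α₁ − α₂|·ΔT = 9.8×10⁻⁶ × 74 = 0.0007252.
1/(A₁E₁) + 1/(A₂E₂) = 1/(1250×106×10³) + 1/(1100×106×10³) = 1.612×10⁻⁸ N⁻¹.
So P = 0.0007252 / 1.612×10⁻⁸ = 44.98 kN.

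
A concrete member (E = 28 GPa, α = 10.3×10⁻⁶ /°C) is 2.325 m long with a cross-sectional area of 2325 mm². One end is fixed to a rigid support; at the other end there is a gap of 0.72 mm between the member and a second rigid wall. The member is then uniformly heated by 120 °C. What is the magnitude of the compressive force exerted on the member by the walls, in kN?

Free thermal elongation = αΔT L = 10.3×10⁻⁶ × 120 × 2325 = 2.874 mm.
After closing the 0.72 mm clearance, 2.874 − 0.72 = 2.154 mm of expansion remains to be suppressed by the wall.
So σ = E(δ_free − g)/L = 28×10³ × 2.154/2325 = 25.94 MPa.
P = σA = 25.94 × 2325 = 60.3 kN.

P ≈ 60.3 kN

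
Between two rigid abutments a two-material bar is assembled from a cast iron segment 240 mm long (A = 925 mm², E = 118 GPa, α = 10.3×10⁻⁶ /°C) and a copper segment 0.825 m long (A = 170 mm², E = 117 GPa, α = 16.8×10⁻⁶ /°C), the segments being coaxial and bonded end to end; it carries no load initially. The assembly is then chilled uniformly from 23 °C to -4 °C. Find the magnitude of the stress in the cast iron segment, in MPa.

σ ≈ 10.9 MPa (tensile)

Free thermal contraction of the whole bar: Σ αᵢΔT Lᵢ = 10.3×10⁻⁶×27×240 + 16.8×10⁻⁶×27×825 = 0.441 mm.
Since the ends are fixed, an axial force P builds up, equal in every segment, with P · Σ Lᵢ/(AᵢEᵢ) = δ_free.
The series flexibility is Σ Lᵢ/(AᵢEᵢ) = 240/(925×118×10³) + 825/(170×117×10³) = 4.368×10⁻⁵ mm/N.
Hence P = δ_free / Σ(L/AE) = 0.441/4.368×10⁻⁵ = 10.1 kN (tensile).
σ_{cast iron} = P / A = 10100 / 925 = 10.91 MPa.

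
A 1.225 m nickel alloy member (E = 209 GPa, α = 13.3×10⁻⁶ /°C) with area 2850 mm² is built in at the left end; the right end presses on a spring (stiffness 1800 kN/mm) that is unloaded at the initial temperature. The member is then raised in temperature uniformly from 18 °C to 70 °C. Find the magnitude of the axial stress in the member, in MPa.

σ ≈ 114 MPa (compressive)

If the spring were absent the member would lengthen by αΔT L = 13.3×10⁻⁶ × 52 × 1225 = 0.8472 mm.
Let P be the compressive force at the spring. The member shortens elastically by PL/(AE) and the spring compresses by P/k; together these equal δ_free.
P [ L/(AE) + 1/k ] = δ_free → P [ 1225/(2850×209×10³) + 1/(1800×10³) ] = 0.8472.
P = 0.8472 / 2.612×10⁻⁶ = 324300 N.
σ = P/A = 324300/2850 = 113.8 MPa.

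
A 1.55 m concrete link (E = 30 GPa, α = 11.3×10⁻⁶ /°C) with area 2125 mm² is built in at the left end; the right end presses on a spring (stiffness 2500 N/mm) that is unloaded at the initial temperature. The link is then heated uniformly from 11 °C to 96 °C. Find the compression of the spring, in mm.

The unrestrained thermal change is αΔT L = 11.3×10⁻⁶ × 85 × 1550 = 1.489 mm.
Let P be the compressive force at the spring. The link shortens elastically by PL/(AE) and the spring compresses by P/k; together these equal δ_free.
So P = δ_free / [L/(AE) + 1/k] = 1.489 / [ 1550/(2125×30×10³) + 1/(2500) ].
P = 1.489 / 0.0004243 = 3509 N.
Spring compression = P/k = 3509/(2500) = 1.403 mm.

δ ≈ 1.4 mm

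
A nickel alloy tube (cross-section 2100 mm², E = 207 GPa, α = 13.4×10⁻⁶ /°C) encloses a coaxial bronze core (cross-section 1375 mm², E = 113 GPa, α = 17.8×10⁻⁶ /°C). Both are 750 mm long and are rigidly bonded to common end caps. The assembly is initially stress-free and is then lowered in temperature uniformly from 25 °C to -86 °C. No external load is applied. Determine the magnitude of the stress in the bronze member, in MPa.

The bronze has the larger α, so on cooling it would change length more than the nickel alloy if both were free. The rigid plates force a common final length, so the bronze is put into tension and the nickel alloy into compression, with equal and opposite forces P (no external load).
Compatibility of the two members (thermal + elastic change equal): (α₁ − α₂)ΔT = P·[1/(A₁E₁) + 1/(A₂E₂)].
|α₁ − α₂|·ΔT = 4.4×10⁻⁶ × 111 = 0.0004884.
1/(A₁E₁) + 1/(A₂E₂) = 1/(2100×207×10³) + 1/(1375×113×10³) = 8.736×10⁻⁹ N⁻¹.
So P = 0.0004884 / 8.736×10⁻⁹ = 55.9 kN.
σ_{bronze} = P/A₂ = 55900/1375 = 40.66 MPa, tensile.

σ ≈ 40.7 MPa (tensile)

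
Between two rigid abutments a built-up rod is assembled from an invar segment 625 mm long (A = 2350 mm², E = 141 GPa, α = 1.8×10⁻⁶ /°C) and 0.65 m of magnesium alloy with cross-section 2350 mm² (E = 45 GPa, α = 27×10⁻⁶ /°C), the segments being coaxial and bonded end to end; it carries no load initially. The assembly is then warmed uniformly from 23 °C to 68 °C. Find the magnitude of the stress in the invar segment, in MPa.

σ ≈ 44.5 MPa (compressive)

If the supports were absent, the total length change would be Σ αᵢΔT Lᵢ = 1.8×10⁻⁶×45×625 + 27×10⁻⁶×45×650 = 0.8404 mm.
The walls prevent any net length change, so an axial force P (same in every segment) develops. Compatibility: P · Σ Lᵢ/(AᵢEᵢ) = δ_free.
The series flexibility is Σ Lᵢ/(AᵢEᵢ) = 625/(2350×141×10³) + 650/(2350×45×10³) = 8.033×10⁻⁶ mm/N.
Hence P = δ_free / Σ(L/AE) = 0.8404/8.033×10⁻⁶ = 104.6 kN (compressive).
σ_{invar} = P / A = 104600 / 2350 = 44.52 MPa.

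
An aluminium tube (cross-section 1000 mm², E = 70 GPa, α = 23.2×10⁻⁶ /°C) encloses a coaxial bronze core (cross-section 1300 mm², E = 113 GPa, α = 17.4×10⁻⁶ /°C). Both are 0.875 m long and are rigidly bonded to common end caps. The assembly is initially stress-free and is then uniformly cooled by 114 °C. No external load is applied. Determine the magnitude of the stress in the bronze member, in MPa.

Equilibrium of a rigid end plate with no external load gives equal and opposite internal forces ±P in the two members. Since α_{aluminium} > α_{bronze}, cooling drives the aluminium into tension and the bronze into compression.
Equating the net (thermal + elastic) strains gives |α₁ − α₂|·ΔT = P·[1/(A₁E₁) + 1/(A₂E₂)].
|α₁ − α₂|·ΔT = 5.8×10⁻⁶ × 114 = 0.0006612.
1/(A₁E₁) + 1/(A₂E₂) = 1/(1000×70×10³) + 1/(1300×113×10³) = 2.109×10⁻⁸ N⁻¹.
P = 0.0006612 / 2.109×10⁻⁸ = 31350 N = 31.35 kN.
σ_{bronze} = P/A₂ = 31350/1300 = 24.11 MPa, compressive.

σ ≈ 24.1 MPa (compressive)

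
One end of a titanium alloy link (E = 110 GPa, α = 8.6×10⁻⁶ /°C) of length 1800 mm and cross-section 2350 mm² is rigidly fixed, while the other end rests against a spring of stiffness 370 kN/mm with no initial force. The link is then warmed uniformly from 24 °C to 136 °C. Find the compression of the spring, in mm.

If the spring were absent the link would lengthen by αΔT L = 8.6×10⁻⁶ × 112 × 1800 = 1.734 mm.
With a force P in the spring, the elastic change of the link is PL/(AE) and that of the spring is P/k; compatibility requires their sum to equal δ_free.
So P = δ_free / [L/(AE) + 1/k] = 1.734 / [ 1800/(2350×110×10³) + 1/(370×10³) ].
P = 1.734 / 9.666×10⁻⁶ = 179400 N.
Spring compression = P/k = 179400/(370×10³) = 0.4848 mm.

δ ≈ 0.485 mm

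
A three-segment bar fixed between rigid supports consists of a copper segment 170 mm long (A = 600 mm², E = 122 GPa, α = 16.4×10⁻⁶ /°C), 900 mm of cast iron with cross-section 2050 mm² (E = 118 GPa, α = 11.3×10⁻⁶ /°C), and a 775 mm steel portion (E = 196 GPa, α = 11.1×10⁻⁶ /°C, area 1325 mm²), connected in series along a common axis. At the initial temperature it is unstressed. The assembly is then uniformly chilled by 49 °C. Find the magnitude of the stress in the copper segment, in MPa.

With the walls removed the bar would change length by δ_free = Σ αᵢΔT Lᵢ = 16.4×10⁻⁶×49×170 + 11.3×10⁻⁶×49×900 + 11.1×10⁻⁶×49×775 = 1.056 mm.
Since the ends are fixed, an axial force P builds up, equal in every segment, with P · Σ Lᵢ/(AᵢEᵢ) = δ_free.
The series flexibility is Σ Lᵢ/(AᵢEᵢ) = 170/(600×122×10³) + 900/(2050×118×10³) + 775/(1325×196×10³) = 9.027×10⁻⁶ mm/N.
Hence P = δ_free / Σ(L/AE) = 1.056/9.027×10⁻⁶ = 117 kN (tensile).
σ_{copper} = P / A = 117000 / 600 = 195.1 MPa.

σ ≈ 195 MPa (tensile)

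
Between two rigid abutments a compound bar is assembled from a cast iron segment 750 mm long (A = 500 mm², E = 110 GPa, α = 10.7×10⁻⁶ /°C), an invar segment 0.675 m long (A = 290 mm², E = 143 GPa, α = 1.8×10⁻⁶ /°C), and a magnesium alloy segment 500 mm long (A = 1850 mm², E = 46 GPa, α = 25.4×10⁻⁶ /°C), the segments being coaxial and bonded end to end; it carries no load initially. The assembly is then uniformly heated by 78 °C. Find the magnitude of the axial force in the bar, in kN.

Free thermal expansion of the whole bar: Σ αᵢΔT Lᵢ = 10.7×10⁻⁶×78×750 + 1.8×10⁻⁶×78×675 + 25.4×10⁻⁶×78×500 = 1.711 mm.
The walls prevent any net length change, so an axial force P (same in every segment) develops. Compatibility: P · Σ Lᵢ/(AᵢEᵢ) = δ_free.
The series flexibility is Σ Lᵢ/(AᵢEᵢ) = 750/(500×110×10³) + 675/(290×143×10³) + 500/(1850×46×10³) = 3.579×10⁻⁵ mm/N.
P = 1.711 / 3.579×10⁻⁵ = 47820 N = 47.82 kN, compressive.

P ≈ 47.8 kN (compressive)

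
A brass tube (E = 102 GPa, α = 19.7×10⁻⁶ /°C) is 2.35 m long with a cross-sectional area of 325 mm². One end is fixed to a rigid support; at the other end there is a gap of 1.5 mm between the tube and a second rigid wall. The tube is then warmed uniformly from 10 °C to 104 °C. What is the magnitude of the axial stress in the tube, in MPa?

Unrestrained expansion: δ_free = αΔT L = 19.7×10⁻⁶ × 94 × 2350 = 4.352 mm.
The gap closes (δ_free > 1.5 mm) and the wall then resists a further 4.352 − 1.5 = 2.852 mm of expansion.
Compatibility: PL/(AE) = 2.852 mm, so σ = P/A = E × (2.852/2350) = 123.8 MPa.

σ ≈ 124 MPa (compressive)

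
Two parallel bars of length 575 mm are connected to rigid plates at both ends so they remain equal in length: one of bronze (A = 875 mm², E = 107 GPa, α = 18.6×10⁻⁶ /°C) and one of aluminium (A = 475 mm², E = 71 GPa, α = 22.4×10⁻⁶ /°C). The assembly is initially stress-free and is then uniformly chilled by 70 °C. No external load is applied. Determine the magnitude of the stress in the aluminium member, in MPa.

σ ≈ 13.9 MPa (tensile)

Both members must finish at the same length. With the larger α, the aluminium tends to over-contract; the plates restrain it, putting the aluminium in tension and the bronze in compression. With no external load the two internal forces are equal and opposite, magnitude P.
Compatibility of the two members (thermal + elastic change equal): (α₁ − α₂)ΔT = P·[1/(A₁E₁) + 1/(A₂E₂)].
|α₁ − α₂|·ΔT = 3.8×10⁻⁶ × 70 = 0.000266.
1/(A₁E₁) + 1/(A₂E₂) = 1/(875×107×10³) + 1/(475×71×10³) = 4.033×10⁻⁸ N⁻¹.
So P = 0.000266 / 4.033×10⁻⁸ = 6.595 kN.
σ_{aluminium} = P/A₂ = 6595/475 = 13.88 MPa, tensile.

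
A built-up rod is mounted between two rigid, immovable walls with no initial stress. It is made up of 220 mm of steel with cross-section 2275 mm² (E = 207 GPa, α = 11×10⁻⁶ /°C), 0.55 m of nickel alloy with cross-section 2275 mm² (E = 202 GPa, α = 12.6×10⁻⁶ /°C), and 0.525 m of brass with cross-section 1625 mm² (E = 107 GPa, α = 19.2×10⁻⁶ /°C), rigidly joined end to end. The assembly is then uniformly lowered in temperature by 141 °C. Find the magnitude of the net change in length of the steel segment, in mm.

|ΔL| ≈ 0.0679 mm

Free thermal contraction of the whole bar: Σ αᵢΔT Lᵢ = 11×10⁻⁶×141×220 + 12.6×10⁻⁶×141×550 + 19.2×10⁻⁶×141×525 = 2.74 mm.
Since the ends are fixed, an axial force P builds up, equal in every segment, with P · Σ Lᵢ/(AᵢEᵢ) = δ_free.
Σ Lᵢ/(AᵢEᵢ) = 220/(2275×207×10³) + 550/(2275×202×10³) + 525/(1625×107×10³) = 4.683×10⁻⁶ mm/N.
P = 2.74 / 4.683×10⁻⁶ = 585000 N = 585 kN, tensile.
For the steel segment, free thermal change = 11×10⁻⁶×141×220 = 0.3412 mm and elastic change from P = 585000×220/(2275×207×10³) = 0.2733 mm; these oppose, so the net change is 0.0679 mm (segment shortens).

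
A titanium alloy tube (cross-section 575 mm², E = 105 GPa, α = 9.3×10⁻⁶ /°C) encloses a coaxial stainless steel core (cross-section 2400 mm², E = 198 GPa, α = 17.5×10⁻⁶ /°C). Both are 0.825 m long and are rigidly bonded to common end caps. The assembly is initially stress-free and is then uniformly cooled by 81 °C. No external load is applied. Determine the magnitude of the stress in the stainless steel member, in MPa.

σ ≈ 14.8 MPa (tensile)

The stainless steel has the larger α, so on cooling it would change length more than the titanium alloy if both were free. The rigid plates force a common final length, so the stainless steel is put into tension and the titanium alloy into compression, with equal and opposite forces P (no external load).
Equating the net (thermal + elastic) strains gives |α₁ − α₂|·ΔT = P·[1/(A₁E₁) + 1/(A₂E₂)].
|α₁ − α₂|·ΔT = 8.2×10⁻⁶ × 81 = 0.0006642.
1/(A₁E₁) + 1/(A₂E₂) = 1/(575×105×10³) + 1/(2400×198×10³) = 1.867×10⁻⁸ N⁻¹.
P = 0.0006642 / 1.867×10⁻⁸ = 35580 N = 35.58 kN.
σ_{stainless steel} = P/A₂ = 35580/2400 = 14.83 MPa, tensile.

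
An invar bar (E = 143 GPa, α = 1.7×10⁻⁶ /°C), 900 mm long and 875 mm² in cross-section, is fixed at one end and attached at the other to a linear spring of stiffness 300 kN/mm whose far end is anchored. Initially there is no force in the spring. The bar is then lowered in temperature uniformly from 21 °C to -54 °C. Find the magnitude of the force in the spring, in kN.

Free thermal contraction: δ_free = αΔT L = 1.7×10⁻⁶ × 75 × 900 = 0.1147 mm.
With a force P in the spring, the elastic change of the bar is PL/(AE) and that of the spring is P/k; compatibility requires their sum to equal δ_free.
So P = δ_free / [L/(AE) + 1/k] = 0.1147 / [ 900/(875×143×10³) + 1/(300×10³) ].
P = 0.1147 / 1.053×10⁻⁵ = 10900 N.

P ≈ 10.9 kN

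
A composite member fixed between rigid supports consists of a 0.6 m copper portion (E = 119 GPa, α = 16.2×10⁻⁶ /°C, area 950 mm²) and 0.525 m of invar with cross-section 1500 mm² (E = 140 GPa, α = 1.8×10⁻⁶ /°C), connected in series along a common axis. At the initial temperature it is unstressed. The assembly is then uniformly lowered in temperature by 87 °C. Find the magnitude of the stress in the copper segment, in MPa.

With the walls removed the bar would change length by δ_free = Σ αᵢΔT Lᵢ = 16.2×10⁻⁶×87×600 + 1.8×10⁻⁶×87×525 = 0.9279 mm.
The rigid supports impose zero overall length change; the single axial force P common to all segments must satisfy P Σ Lᵢ/(AᵢEᵢ) = δ_free.
The series flexibility is Σ Lᵢ/(AᵢEᵢ) = 600/(950×119×10³) + 525/(1500×140×10³) = 7.807×10⁻⁶ mm/N.
Hence P = δ_free / Σ(L/AE) = 0.9279/7.807×10⁻⁶ = 118.8 kN (tensile).
σ_{copper} = P / A = 118800 / 950 = 125.1 MPa.

σ ≈ 125 MPa (tensile)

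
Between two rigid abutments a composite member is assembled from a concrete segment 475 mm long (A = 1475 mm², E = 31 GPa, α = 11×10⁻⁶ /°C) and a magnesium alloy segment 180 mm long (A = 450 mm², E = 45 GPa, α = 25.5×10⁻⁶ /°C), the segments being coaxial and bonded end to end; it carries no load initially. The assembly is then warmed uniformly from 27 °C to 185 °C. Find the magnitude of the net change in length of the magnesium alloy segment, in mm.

With the walls removed the bar would change length by δ_free = Σ αᵢΔT Lᵢ = 11×10⁻⁶×158×475 + 25.5×10⁻⁶×158×180 = 1.551 mm.
The walls prevent any net length change, so an axial force P (same in every segment) develops. Compatibility: P · Σ Lᵢ/(AᵢEᵢ) = δ_free.
The series flexibility is Σ Lᵢ/(AᵢEᵢ) = 475/(1475×31×10³) + 180/(450×45×10³) = 1.928×10⁻⁵ mm/N.
So P = 1.551 / 1.928×10⁻⁵ = 80.45 kN, compressive.
For the magnesium alloy segment, free thermal change = 25.5×10⁻⁶×158×180 = 0.7252 mm and elastic change from P = 80450×180/(450×45×10³) = 0.7151 mm; these oppose, so the net change is 0.0101 mm (segment lengthens).

|ΔL| ≈ 0.0101 mm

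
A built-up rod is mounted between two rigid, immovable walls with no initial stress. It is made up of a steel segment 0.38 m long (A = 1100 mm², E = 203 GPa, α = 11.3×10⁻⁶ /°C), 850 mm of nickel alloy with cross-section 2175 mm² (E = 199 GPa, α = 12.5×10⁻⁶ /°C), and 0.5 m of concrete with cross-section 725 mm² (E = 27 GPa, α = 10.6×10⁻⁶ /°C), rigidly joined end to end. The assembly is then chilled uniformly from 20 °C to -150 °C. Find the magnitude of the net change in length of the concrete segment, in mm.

|ΔL| ≈ 2.1 mm

With the walls removed the bar would change length by δ_free = Σ αᵢΔT Lᵢ = 11.3×10⁻⁶×170×380 + 12.5×10⁻⁶×170×850 + 10.6×10⁻⁶×170×500 = 3.437 mm.
The rigid supports impose zero overall length change; the single axial force P common to all segments must satisfy P Σ Lᵢ/(AᵢEᵢ) = δ_free.
Σ Lᵢ/(AᵢEᵢ) = 380/(1100×203×10³) + 850/(2175×199×10³) + 500/(725×27×10³) = 2.921×10⁻⁵ mm/N.
Hence P = δ_free / Σ(L/AE) = 3.437/2.921×10⁻⁵ = 117.7 kN (tensile).
For the concrete segment, free thermal change = 10.6×10⁻⁶×170×500 = 0.901 mm and elastic change from P = 117700×500/(725×27×10³) = 3.006 mm; these oppose, so the net change is 2.1 mm (segment lengthens).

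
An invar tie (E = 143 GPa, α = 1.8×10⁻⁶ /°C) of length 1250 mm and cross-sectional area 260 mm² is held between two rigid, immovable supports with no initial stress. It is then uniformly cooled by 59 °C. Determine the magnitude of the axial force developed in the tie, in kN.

With zero net strain, σ = E·αΔT = 143 GPa × 1.8×10⁻⁶ × 59 = 15.19 MPa.
Then P = σA = 15.19 × 260 mm² = 3.949 kN, tensile.

P ≈ 3.95 kN (tensile)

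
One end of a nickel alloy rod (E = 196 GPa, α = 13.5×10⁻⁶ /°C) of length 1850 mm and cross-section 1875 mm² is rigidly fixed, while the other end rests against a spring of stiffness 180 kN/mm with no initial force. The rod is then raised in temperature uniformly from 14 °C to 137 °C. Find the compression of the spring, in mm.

The unrestrained thermal change is αΔT L = 13.5×10⁻⁶ × 123 × 1850 = 3.072 mm.
With a force P in the spring, the elastic change of the rod is PL/(AE) and that of the spring is P/k; compatibility requires their sum to equal δ_free.
So P = δ_free / [L/(AE) + 1/k] = 3.072 / [ 1850/(1875×196×10³) + 1/(180×10³) ].
P = 3.072 / 1.059×10⁻⁵ = 290100 N.
Spring compression = P/k = 290100/(180×10³) = 1.612 mm.

δ ≈ 1.61 mm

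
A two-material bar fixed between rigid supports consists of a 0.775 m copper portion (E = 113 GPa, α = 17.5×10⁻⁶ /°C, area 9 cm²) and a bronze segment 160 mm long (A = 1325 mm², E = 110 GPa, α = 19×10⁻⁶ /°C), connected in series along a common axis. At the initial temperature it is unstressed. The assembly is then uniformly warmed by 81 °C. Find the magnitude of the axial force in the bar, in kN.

P ≈ 154 kN (compressive)

Free thermal expansion of the whole bar: Σ αᵢΔT Lᵢ = 17.5×10⁻⁶×81×775 + 19×10⁻⁶×81×160 = 1.345 mm.
The walls prevent any net length change, so an axial force P (same in every segment) develops. Compatibility: P · Σ Lᵢ/(AᵢEᵢ) = δ_free.
The series flexibility is Σ Lᵢ/(AᵢEᵢ) = 775/(900×113×10³) + 160/(1325×110×10³) = 8.718×10⁻⁶ mm/N.
So P = 1.345 / 8.718×10⁻⁶ = 154.3 kN, compressive.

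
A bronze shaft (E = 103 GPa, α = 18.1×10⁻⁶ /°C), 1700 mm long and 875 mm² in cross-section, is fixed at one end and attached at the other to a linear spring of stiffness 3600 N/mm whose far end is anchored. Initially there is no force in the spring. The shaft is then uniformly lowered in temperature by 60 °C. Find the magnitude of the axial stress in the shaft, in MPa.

The unrestrained thermal change is αΔT L = 18.1×10⁻⁶ × 60 × 1700 = 1.846 mm.
Let P be the tensile force in the spring. The shaft extends elastically by PL/(AE) and the spring stretches by P/k; together these equal δ_free.
So P = δ_free / [L/(AE) + 1/k] = 1.846 / [ 1700/(875×103×10³) + 1/(3600) ].
P = 1.846 / 0.0002966 = 6224 N.
σ = P/A = 6224/875 = 7.113 MPa.

σ ≈ 7.11 MPa (tensile)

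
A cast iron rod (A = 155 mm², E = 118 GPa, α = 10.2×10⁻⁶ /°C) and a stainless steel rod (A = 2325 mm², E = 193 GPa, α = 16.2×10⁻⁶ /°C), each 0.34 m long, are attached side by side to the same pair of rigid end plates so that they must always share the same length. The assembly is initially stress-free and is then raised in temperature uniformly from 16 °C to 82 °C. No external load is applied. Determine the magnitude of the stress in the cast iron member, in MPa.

σ ≈ 44.9 MPa (tensile)

The stainless steel has the larger α, so on heating it would change length more than the cast iron if both were free. The rigid plates force a common final length, so the stainless steel is put into compression and the cast iron into tension, with equal and opposite forces P (no external load).
Equating the net (thermal + elastic) strains gives |α₁ − α₂|·ΔT = P·[1/(A₁E₁) + 1/(A₂E₂)].
|α₁ − α₂|·ΔT = 6×10⁻⁶ × 66 = 0.000396.
1/(A₁E₁) + 1/(A₂E₂) = 1/(155×118×10³) + 1/(2325×193×10³) = 5.69×10⁻⁸ N⁻¹.
P = 0.000396 / 5.69×10⁻⁸ = 6959 N = 6.959 kN.
σ_{cast iron} = P/A₁ = 6959/155 = 44.9 MPa, tensile.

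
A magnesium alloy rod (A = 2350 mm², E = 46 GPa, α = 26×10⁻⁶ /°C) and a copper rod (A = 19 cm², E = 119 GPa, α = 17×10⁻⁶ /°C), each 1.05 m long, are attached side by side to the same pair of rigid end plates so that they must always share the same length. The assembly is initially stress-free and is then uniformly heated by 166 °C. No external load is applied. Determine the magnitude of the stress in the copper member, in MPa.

σ ≈ 57.5 MPa (tensile)

Both members must finish at the same length. With the larger α, the magnesium alloy tends to over-expand; the plates restrain it, putting the magnesium alloy in compression and the copper in tension. With no external load the two internal forces are equal and opposite, magnitude P.
Equating the net (thermal + elastic) strains gives |α₁ − α₂|·ΔT = P·[1/(A₁E₁) + 1/(A₂E₂)].
|α₁ − α₂|·ΔT = 9×10⁻⁶ × 166 = 0.001494.
1/(A₁E₁) + 1/(A₂E₂) = 1/(2350×46×10³) + 1/(1900×119×10³) = 1.367×10⁻⁸ N⁻¹.
P = 0.001494 / 1.367×10⁻⁸ = 109300 N = 109.3 kN.
σ_{copper} = P/A₂ = 109300/1900 = 57.51 MPa, tensile.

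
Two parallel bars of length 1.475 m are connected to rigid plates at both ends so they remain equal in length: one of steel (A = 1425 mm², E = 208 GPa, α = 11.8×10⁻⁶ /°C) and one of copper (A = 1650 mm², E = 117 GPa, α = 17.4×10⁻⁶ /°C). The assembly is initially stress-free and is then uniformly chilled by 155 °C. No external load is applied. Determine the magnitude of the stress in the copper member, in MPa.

The copper has the larger α, so on cooling it would change length more than the steel if both were free. The rigid plates force a common final length, so the copper is put into tension and the steel into compression, with equal and opposite forces P (no external load).
Compatibility of the two members (thermal + elastic change equal): (α₁ − α₂)ΔT = P·[1/(A₁E₁) + 1/(A₂E₂)].
|α₁ − α₂|·ΔT = 5.6×10⁻⁶ × 155 = 0.000868.
1/(A₁E₁) + 1/(A₂E₂) = 1/(1425×208×10³) + 1/(1650×117×10³) = 8.554×10⁻⁹ N⁻¹.
So P = 0.000868 / 8.554×10⁻⁹ = 101.5 kN.
σ_{copper} = P/A₂ = 101500/1650 = 61.5 MPa, tensile.

σ ≈ 61.5 MPa (tensile)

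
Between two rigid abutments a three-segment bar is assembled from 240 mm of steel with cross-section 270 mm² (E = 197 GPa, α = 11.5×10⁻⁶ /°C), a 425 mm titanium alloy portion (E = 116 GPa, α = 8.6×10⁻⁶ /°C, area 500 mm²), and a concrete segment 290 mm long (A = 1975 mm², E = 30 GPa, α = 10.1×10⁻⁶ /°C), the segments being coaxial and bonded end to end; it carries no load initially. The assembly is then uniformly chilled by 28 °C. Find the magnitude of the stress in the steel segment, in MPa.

σ ≈ 57.9 MPa (tensile)

If the supports were absent, the total length change would be Σ αᵢΔT Lᵢ = 11.5×10⁻⁶×28×240 + 8.6×10⁻⁶×28×425 + 10.1×10⁻⁶×28×290 = 0.2616 mm.
Since the ends are fixed, an axial force P builds up, equal in every segment, with P · Σ Lᵢ/(AᵢEᵢ) = δ_free.
The series flexibility is Σ Lᵢ/(AᵢEᵢ) = 240/(270×197×10³) + 425/(500×116×10³) + 290/(1975×30×10³) = 1.673×10⁻⁵ mm/N.
Hence P = δ_free / Σ(L/AE) = 0.2616/1.673×10⁻⁵ = 15.63 kN (tensile).
σ_{steel} = P / A = 15630 / 270 = 57.91 MPa.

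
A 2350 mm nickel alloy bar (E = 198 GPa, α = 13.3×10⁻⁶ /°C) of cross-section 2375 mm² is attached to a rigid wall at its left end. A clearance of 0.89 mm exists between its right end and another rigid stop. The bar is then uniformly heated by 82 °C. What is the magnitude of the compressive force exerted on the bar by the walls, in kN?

P ≈ 335 kN

Unrestrained expansion: δ_free = αΔT L = 13.3×10⁻⁶ × 82 × 2350 = 2.563 mm.
This exceeds the 0.89 mm gap, so the wall pushes back. The portion of expansion that must be recovered elastically is δ_free − gap = 2.563 − 0.89 = 1.673 mm.
Compatibility: PL/(AE) = 1.673 mm, so σ = P/A = E × (1.673/2350) = 141 MPa.
Force on the wall = σA = 141 × 2375 mm² = 334.8 kN.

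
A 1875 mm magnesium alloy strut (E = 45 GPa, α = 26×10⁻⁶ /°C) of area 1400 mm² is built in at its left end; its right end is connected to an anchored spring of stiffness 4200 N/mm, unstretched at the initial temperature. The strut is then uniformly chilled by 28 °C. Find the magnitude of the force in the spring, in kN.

The unrestrained thermal change is αΔT L = 26×10⁻⁶ × 28 × 1875 = 1.365 mm.
With a force P in the spring, the elastic change of the strut is PL/(AE) and that of the spring is P/k; compatibility requires their sum to equal δ_free.
P [ L/(AE) + 1/k ] = δ_free → P [ 1875/(1400×45×10³) + 1/(4200) ] = 1.365.
P = 1.365 / 0.0002679 = 5096 N.

P ≈ 5.1 kN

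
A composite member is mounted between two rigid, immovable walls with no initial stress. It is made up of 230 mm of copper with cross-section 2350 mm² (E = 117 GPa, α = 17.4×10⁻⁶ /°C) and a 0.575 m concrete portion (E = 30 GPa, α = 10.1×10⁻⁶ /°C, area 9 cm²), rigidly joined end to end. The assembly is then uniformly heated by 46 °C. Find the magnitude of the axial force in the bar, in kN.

With the walls removed the bar would change length by δ_free = Σ αᵢΔT Lᵢ = 17.4×10⁻⁶×46×230 + 10.1×10⁻⁶×46×575 = 0.4512 mm.
The rigid supports impose zero overall length change; the single axial force P common to all segments must satisfy P Σ Lᵢ/(AᵢEᵢ) = δ_free.
The series flexibility is Σ Lᵢ/(AᵢEᵢ) = 230/(2350×117×10³) + 575/(900×30×10³) = 2.213×10⁻⁵ mm/N.
P = 0.4512 / 2.213×10⁻⁵ = 20390 N = 20.39 kN, compressive.

P ≈ 20.4 kN (compressive)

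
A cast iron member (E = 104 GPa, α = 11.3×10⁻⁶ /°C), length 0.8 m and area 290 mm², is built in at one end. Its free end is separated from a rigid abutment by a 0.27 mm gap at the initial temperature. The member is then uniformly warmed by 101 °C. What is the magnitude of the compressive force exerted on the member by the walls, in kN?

P ≈ 24.2 kN

If the wall were absent the member would grow by αΔT L = 11.3×10⁻⁶ × 101 × 800 = 0.913 mm.
This exceeds the 0.27 mm gap, so the wall pushes back. The portion of expansion that must be recovered elastically is δ_free − gap = 0.913 − 0.27 = 0.643 mm.
Compatibility: PL/(AE) = 0.643 mm, so σ = P/A = E × (0.643/800) = 83.6 MPa.
Force on the wall = σA = 83.6 × 290 mm² = 24.24 kN.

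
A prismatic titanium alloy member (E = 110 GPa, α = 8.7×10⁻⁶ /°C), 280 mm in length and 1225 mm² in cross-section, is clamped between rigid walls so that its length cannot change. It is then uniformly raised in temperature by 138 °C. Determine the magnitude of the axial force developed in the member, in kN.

P ≈ 162 kN (compressive)

Full restraint means ε = 0, so the stress is σ = EαΔT = 110×10³ × 8.7×10⁻⁶ × 138 = 132.1 MPa.
Then P = σA = 132.1 × 1225 mm² = 161.8 kN, compressive.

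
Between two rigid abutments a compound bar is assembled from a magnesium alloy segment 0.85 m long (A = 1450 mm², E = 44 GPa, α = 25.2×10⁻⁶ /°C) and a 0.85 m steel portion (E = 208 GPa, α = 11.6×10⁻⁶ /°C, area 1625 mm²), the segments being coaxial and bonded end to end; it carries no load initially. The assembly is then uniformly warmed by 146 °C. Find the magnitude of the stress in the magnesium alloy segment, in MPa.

Free thermal expansion of the whole bar: Σ αᵢΔT Lᵢ = 25.2×10⁻⁶×146×850 + 11.6×10⁻⁶×146×850 = 4.567 mm.
Since the ends are fixed, an axial force P builds up, equal in every segment, with P · Σ Lᵢ/(AᵢEᵢ) = δ_free.
The series flexibility is Σ Lᵢ/(AᵢEᵢ) = 850/(1450×44×10³) + 850/(1625×208×10³) = 1.584×10⁻⁵ mm/N.
Hence P = δ_free / Σ(L/AE) = 4.567/1.584×10⁻⁵ = 288.4 kN (compressive).
σ_{magnesium alloy} = P / A = 288400 / 1450 = 198.9 MPa.

σ ≈ 199 MPa (compressive)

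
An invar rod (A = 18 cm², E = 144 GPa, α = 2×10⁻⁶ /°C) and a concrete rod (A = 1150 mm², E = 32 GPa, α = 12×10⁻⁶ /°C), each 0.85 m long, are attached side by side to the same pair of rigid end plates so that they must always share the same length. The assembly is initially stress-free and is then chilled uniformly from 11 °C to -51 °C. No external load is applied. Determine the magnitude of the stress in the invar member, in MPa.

Both members must finish at the same length. With the larger α, the concrete tends to over-contract; the plates restrain it, putting the concrete in tension and the invar in compression. With no external load the two internal forces are equal and opposite, magnitude P.
Setting the final lengths equal and cancelling L: (α₁ − α₂)ΔT = P/(A₁E₁) + P/(A₂E₂).
|α₁ − α₂|·ΔT = 10×10⁻⁶ × 62 = 0.00062.
1/(A₁E₁) + 1/(A₂E₂) = 1/(1800×144×10³) + 1/(1150×32×10³) = 3.103×10⁻⁸ N⁻¹.
P = 0.00062 / 3.103×10⁻⁸ = 19980 N = 19.98 kN.
σ_{invar} = P/A₁ = 19980/1800 = 11.1 MPa, compressive.

σ ≈ 11.1 MPa (compressive)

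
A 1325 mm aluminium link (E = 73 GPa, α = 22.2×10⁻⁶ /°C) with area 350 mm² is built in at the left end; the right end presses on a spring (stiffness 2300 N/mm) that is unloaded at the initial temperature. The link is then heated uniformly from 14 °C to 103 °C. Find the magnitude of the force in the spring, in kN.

P ≈ 5.38 kN

The unrestrained thermal change is αΔT L = 22.2×10⁻⁶ × 89 × 1325 = 2.618 mm.
Let P be the compressive force at the spring. The link shortens elastically by PL/(AE) and the spring compresses by P/k; together these equal δ_free.
So P = δ_free / [L/(AE) + 1/k] = 2.618 / [ 1325/(350×73×10³) + 1/(2300) ].
P = 2.618 / 0.0004866 = 5380 N.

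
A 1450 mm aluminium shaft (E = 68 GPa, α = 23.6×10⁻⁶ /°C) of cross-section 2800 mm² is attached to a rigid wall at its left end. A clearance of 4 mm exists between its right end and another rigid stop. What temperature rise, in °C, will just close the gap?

ΔT ≈ 117 °C

The gap closes when αΔT L = 4 mm, since the shaft is still unstressed at that instant.
So ΔT = g/(αL) = 4/(23.6×10⁻⁶ × 1450) = 116.9 °C.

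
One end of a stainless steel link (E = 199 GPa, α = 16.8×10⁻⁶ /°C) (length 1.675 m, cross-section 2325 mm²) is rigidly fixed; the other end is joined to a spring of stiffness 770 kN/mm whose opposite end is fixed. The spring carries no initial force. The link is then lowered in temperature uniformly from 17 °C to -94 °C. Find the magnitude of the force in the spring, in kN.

P ≈ 635 kN

If the spring were absent the link would shorten by αΔT L = 16.8×10⁻⁶ × 111 × 1675 = 3.124 mm.
With a force P in the spring, the elastic change of the link is PL/(AE) and that of the spring is P/k; compatibility requires their sum to equal δ_free.
So P = δ_free / [L/(AE) + 1/k] = 3.124 / [ 1675/(2325×199×10³) + 1/(770×10³) ].
P = 3.124 / 4.919×10⁻⁶ = 635000 N.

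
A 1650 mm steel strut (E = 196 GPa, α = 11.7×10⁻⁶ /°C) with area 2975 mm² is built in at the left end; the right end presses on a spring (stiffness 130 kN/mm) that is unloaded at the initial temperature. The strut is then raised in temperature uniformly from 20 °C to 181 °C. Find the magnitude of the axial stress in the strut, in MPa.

The unrestrained thermal change is αΔT L = 11.7×10⁻⁶ × 161 × 1650 = 3.108 mm.
With a force P in the spring, the elastic change of the strut is PL/(AE) and that of the spring is P/k; compatibility requires their sum to equal δ_free.
So P = δ_free / [L/(AE) + 1/k] = 3.108 / [ 1650/(2975×196×10³) + 1/(130×10³) ].
P = 3.108 / 1.052×10⁻⁵ = 295400 N.
σ = P/A = 295400/2975 = 99.29 MPa.

σ ≈ 99.3 MPa (compressive)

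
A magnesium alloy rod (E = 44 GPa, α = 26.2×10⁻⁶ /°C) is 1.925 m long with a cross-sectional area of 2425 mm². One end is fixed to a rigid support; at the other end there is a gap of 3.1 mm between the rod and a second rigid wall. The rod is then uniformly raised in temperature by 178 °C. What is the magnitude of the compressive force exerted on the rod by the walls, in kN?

P ≈ 326 kN

Unrestrained expansion: δ_free = αΔT L = 26.2×10⁻⁶ × 178 × 1925 = 8.977 mm.
After closing the 3.1 mm clearance, 8.977 − 3.1 = 5.877 mm of expansion remains to be suppressed by the wall.
Compatibility: PL/(AE) = 5.877 mm, so σ = P/A = E × (5.877/1925) = 134.3 MPa.
P = σA = 134.3 × 2425 = 325.8 kN.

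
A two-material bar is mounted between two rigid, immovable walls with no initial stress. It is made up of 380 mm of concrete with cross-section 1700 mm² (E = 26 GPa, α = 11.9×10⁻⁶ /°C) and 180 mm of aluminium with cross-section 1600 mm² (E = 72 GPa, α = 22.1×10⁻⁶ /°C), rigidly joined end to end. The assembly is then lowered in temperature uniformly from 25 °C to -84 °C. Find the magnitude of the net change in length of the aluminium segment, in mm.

|ΔL| ≈ 0.291 mm

Free thermal contraction of the whole bar: Σ αᵢΔT Lᵢ = 11.9×10⁻⁶×109×380 + 22.1×10⁻⁶×109×180 = 0.9265 mm.
The walls prevent any net length change, so an axial force P (same in every segment) develops. Compatibility: P · Σ Lᵢ/(AᵢEᵢ) = δ_free.
The series flexibility is Σ Lᵢ/(AᵢEᵢ) = 380/(1700×26×10³) + 180/(1600×72×10³) = 1.016×10⁻⁵ mm/N.
P = 0.9265 / 1.016×10⁻⁵ = 91190 N = 91.19 kN, tensile.
For the aluminium segment, free thermal change = 22.1×10⁻⁶×109×180 = 0.4336 mm and elastic change from P = 91190×180/(1600×72×10³) = 0.1425 mm; these oppose, so the net change is 0.291 mm (segment shortens).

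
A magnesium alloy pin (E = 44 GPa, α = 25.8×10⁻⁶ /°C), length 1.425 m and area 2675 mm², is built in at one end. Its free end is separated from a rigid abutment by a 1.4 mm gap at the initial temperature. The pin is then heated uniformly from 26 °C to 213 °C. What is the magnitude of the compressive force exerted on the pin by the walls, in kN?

If the wall were absent the pin would grow by αΔT L = 25.8×10⁻⁶ × 187 × 1425 = 6.875 mm.
This exceeds the 1.4 mm gap, so the wall pushes back. The portion of expansion that must be recovered elastically is δ_free − gap = 6.875 − 1.4 = 5.475 mm.
That suppressed elongation corresponds to σ = E·Δ/L = 44×10³ × 5.475/1425 = 169.1 MPa.
Force on the wall = σA = 169.1 × 2675 mm² = 452.2 kN.

P ≈ 452 kN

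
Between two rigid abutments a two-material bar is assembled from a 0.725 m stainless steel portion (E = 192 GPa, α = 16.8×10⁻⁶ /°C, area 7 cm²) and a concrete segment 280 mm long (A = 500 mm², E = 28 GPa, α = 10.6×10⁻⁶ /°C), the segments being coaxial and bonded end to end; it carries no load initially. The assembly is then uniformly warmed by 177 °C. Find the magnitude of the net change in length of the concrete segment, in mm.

Free thermal expansion of the whole bar: Σ αᵢΔT Lᵢ = 16.8×10⁻⁶×177×725 + 10.6×10⁻⁶×177×280 = 2.681 mm.
Since the ends are fixed, an axial force P builds up, equal in every segment, with P · Σ Lᵢ/(AᵢEᵢ) = δ_free.
The series flexibility is Σ Lᵢ/(AᵢEᵢ) = 725/(700×192×10³) + 280/(500×28×10³) = 2.539×10⁻⁵ mm/N.
P = 2.681 / 2.539×10⁻⁵ = 105600 N = 105.6 kN, compressive.
For the concrete segment, free thermal change = 10.6×10⁻⁶×177×280 = 0.5253 mm and elastic change from P = 105600×280/(500×28×10³) = 2.112 mm; these oppose, so the net change is 1.59 mm (segment shortens).

|ΔL| ≈ 1.59 mm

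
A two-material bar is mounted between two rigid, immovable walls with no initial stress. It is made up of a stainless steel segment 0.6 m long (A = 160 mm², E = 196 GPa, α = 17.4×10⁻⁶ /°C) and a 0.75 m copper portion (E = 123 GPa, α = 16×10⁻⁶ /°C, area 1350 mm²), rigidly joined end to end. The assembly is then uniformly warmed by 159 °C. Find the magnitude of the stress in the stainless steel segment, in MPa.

σ ≈ 943 MPa (compressive)

With the walls removed the bar would change length by δ_free = Σ αᵢΔT Lᵢ = 17.4×10⁻⁶×159×600 + 16×10⁻⁶×159×750 = 3.568 mm.
The walls prevent any net length change, so an axial force P (same in every segment) develops. Compatibility: P · Σ Lᵢ/(AᵢEᵢ) = δ_free.
The series flexibility is Σ Lᵢ/(AᵢEᵢ) = 600/(160×196×10³) + 750/(1350×123×10³) = 2.365×10⁻⁵ mm/N.
So P = 3.568 / 2.365×10⁻⁵ = 150.9 kN, compressive.
σ_{stainless steel} = P / A = 150900 / 160 = 942.9 MPa.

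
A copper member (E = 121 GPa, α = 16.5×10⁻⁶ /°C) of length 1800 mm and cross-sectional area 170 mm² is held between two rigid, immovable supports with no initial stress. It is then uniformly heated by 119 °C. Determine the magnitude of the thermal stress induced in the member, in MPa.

With length fixed, the mechanical strain must cancel the thermal strain αΔT = 16.5×10⁻⁶ × 119 = 1963.5×10⁻⁶.
The stress required to suppress this strain is σ = Eε = 121×10³ × 1963.5×10⁻⁶ = 237.6 MPa, compressive since the member is trying to expand.

σ ≈ 238 MPa (compressive)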